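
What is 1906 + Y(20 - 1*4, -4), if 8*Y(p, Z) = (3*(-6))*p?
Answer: 1870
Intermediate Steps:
Y(p, Z) = -9*p/4 (Y(p, Z) = ((3*(-6))*p)/8 = (-18*p)/8 = -9*p/4)
1906 + Y(20 - 1*4, -4) = 1906 - 9*(20 - 1*4)/4 = 1906 - 9*(20 - 4)/4 = 1906 - 9/4*16 = 1906 - 36 = 1870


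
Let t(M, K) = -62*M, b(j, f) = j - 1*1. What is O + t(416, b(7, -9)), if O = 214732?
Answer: 188940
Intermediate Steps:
b(j, f) = -1 + j (b(j, f) = j - 1 = -1 + j)
O + t(416, b(7, -9)) = 214732 - 62*416 = 214732 - 25792 = 188940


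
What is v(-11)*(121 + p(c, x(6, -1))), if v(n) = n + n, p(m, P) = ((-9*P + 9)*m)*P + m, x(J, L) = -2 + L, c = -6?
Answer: -16786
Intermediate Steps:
p(m, P) = m + P*m*(9 - 9*P) (p(m, P) = ((9 - 9*P)*m)*P + m = (m*(9 - 9*P))*P + m = P*m*(9 - 9*P) + m = m + P*m*(9 - 9*P))
v(n) = 2*n
v(-11)*(121 + p(c, x(6, -1))) = (2*(-11))*(121 - 6*(1 - 9*(-2 - 1)**2 + 9*(-2 - 1))) = -22*(121 - 6*(1 - 9*(-3)**2 + 9*(-3))) = -22*(121 - 6*(1 - 9*9 - 27)) = -22*(121 - 6*(1 - 81 - 27)) = -22*(121 - 6*(-107)) = -22*(121 + 642) = -22*763 = -16786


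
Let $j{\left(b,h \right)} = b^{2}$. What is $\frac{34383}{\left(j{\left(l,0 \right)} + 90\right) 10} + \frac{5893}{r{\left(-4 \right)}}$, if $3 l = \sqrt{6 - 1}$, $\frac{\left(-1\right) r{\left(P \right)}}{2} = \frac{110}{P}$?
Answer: $\frac{13009507}{89650} \approx 145.11$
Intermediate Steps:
$r{\left(P \right)} = - \frac{220}{P}$ ($r{\left(P \right)} = - 2 \frac{110}{P} = - \frac{220}{P}$)
$l = \frac{\sqrt{5}}{3}$ ($l = \frac{\sqrt{6 - 1}}{3} = \frac{\sqrt{5}}{3} \approx 0.74536$)
$\frac{34383}{\left(j{\left(l,0 \right)} + 90\right) 10} + \frac{5893}{r{\left(-4 \right)}} = \frac{34383}{\left(\left(\frac{\sqrt{5}}{3}\right)^{2} + 90\right) 10} + \frac{5893}{\left(-220\right) \frac{1}{-4}} = \frac{34383}{\left(\frac{5}{9} + 90\right) 10} + \frac{5893}{\left(-220\right) \left(- \frac{1}{4}\right)} = \frac{34383}{\frac{815}{9} \cdot 10} + \frac{5893}{55} = \frac{34383}{\frac{8150}{9}} + 5893 \cdot \frac{1}{55} = 34383 \cdot \frac{9}{8150} + \frac{5893}{55} = \frac{309447}{8150} + \frac{5893}{55} = \frac{13009507}{89650}$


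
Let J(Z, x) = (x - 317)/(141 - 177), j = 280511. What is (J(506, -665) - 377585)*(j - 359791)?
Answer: 269394985960/9 ≈ 2.9933e+10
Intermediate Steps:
J(Z, x) = 317/36 - x/36 (J(Z, x) = (-317 + x)/(-36) = (-317 + x)*(-1/36) = 317/36 - x/36)
(J(506, -665) - 377585)*(j - 359791) = ((317/36 - 1/36*(-665)) - 377585)*(280511 - 359791) = ((317/36 + 665/36) - 377585)*(-79280) = (491/18 - 377585)*(-79280) = -6796039/18*(-79280) = 269394985960/9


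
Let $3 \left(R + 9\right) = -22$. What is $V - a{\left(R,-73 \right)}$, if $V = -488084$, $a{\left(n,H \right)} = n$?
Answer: $- \frac{1464203}{3} \approx -4.8807 \cdot 10^{5}$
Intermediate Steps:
$R = - \frac{49}{3}$ ($R = -9 + \frac{1}{3} \left(-22\right) = -9 - \frac{22}{3} = - \frac{49}{3} \approx -16.333$)
$V - a{\left(R,-73 \right)} = -488084 - - \frac{49}{3} = -488084 + \frac{49}{3} = - \frac{1464203}{3}$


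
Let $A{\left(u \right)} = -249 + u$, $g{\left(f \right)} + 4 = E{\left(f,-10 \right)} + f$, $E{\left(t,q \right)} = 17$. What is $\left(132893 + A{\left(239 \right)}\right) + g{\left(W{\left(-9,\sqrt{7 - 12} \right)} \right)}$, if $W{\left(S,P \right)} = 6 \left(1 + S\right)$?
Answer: $132848$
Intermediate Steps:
$W{\left(S,P \right)} = 6 + 6 S$
$g{\left(f \right)} = 13 + f$ ($g{\left(f \right)} = -4 + \left(17 + f\right) = 13 + f$)
$\left(132893 + A{\left(239 \right)}\right) + g{\left(W{\left(-9,\sqrt{7 - 12} \right)} \right)} = \left(132893 + \left(-249 + 239\right)\right) + \left(13 + \left(6 + 6 \left(-9\right)\right)\right) = \left(132893 - 10\right) + \left(13 + \left(6 - 54\right)\right) = 132883 + \left(13 - 48\right) = 132883 - 35 = 132848$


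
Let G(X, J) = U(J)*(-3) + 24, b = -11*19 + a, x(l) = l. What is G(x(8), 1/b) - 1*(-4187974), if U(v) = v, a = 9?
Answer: 837599603/200 ≈ 4.1880e+6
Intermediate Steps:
b = -200 (b = -11*19 + 9 = -209 + 9 = -200)
G(X, J) = 24 - 3*J (G(X, J) = J*(-3) + 24 = -3*J + 24 = 24 - 3*J)
G(x(8), 1/b) - 1*(-4187974) = (24 - 3/(-200)) - 1*(-4187974) = (24 - 3*(-1/200)) + 4187974 = (24 + 3/200) + 4187974 = 4803/200 + 4187974 = 837599603/200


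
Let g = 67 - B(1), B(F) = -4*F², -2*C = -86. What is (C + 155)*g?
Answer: 14058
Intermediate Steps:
C = 43 (C = -½*(-86) = 43)
g = 71 (g = 67 - (-4)*1² = 67 - (-4) = 67 - 1*(-4) = 67 + 4 = 71)
(C + 155)*g = (43 + 155)*71 = 198*71 = 14058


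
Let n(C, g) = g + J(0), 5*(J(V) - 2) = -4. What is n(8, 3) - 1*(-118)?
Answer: 611/5 ≈ 122.20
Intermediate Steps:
J(V) = 6/5 (J(V) = 2 + (⅕)*(-4) = 2 - ⅘ = 6/5)
n(C, g) = 6/5 + g (n(C, g) = g + 6/5 = 6/5 + g)
n(8, 3) - 1*(-118) = (6/5 + 3) - 1*(-118) = 21/5 + 118 = 611/5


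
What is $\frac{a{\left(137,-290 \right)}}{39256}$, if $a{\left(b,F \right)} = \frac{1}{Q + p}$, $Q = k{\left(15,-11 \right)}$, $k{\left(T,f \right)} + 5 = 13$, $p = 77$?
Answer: $\frac{1}{3336760} \approx 2.9969 \cdot 10^{-7}$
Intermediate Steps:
$k{\left(T,f \right)} = 8$ ($k{\left(T,f \right)} = -5 + 13 = 8$)
$Q = 8$
$a{\left(b,F \right)} = \frac{1}{85}$ ($a{\left(b,F \right)} = \frac{1}{8 + 77} = \frac{1}{85}$)
$\frac{a{\left(137,-290 \right)}}{39256} = \frac{1}{85 \cdot 39256} = \frac{1}{85} \cdot \frac{1}{39256} = \frac{1}{3336760}$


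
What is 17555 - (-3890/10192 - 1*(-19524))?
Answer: -10032079/5096 ≈ -1968.6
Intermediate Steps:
17555 - (-3890/10192 - 1*(-19524)) = 17555 - (-3890*1/10192 + 19524) = 17555 - (-1945/5096 + 19524) = 17555 - 1*99492359/5096 = 17555 - 99492359/5096 = -10032079/5096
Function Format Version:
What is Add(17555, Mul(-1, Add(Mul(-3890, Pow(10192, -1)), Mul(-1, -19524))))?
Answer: Rational(-10032079, 5096) ≈ -1968.6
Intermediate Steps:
Add(17555, Mul(-1, Add(Mul(-3890, Pow(10192, -1)), Mul(-1, -19524)))) = Add(17555, Mul(-1, Add(Mul(-3890, Rational(1, 10192)), 19524))) = Add(17555, Mul(-1, Add(Rational(-1945, 5096), 19524))) = Add(17555, Mul(-1, Rational(99492359, 5096))) = Add(17555, Rational(-99492359, 5096)) = Rational(-10032079, 5096)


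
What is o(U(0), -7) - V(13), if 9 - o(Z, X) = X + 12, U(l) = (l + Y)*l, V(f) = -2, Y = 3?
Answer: 6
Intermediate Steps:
U(l) = l*(3 + l) (U(l) = (l + 3)*l = (3 + l)*l = l*(3 + l))
o(Z, X) = -3 - X (o(Z, X) = 9 - (X + 12) = 9 - (12 + X) = 9 + (-12 - X) = -3 - X)
o(U(0), -7) - V(13) = (-3 - 1*(-7)) - 1*(-2) = (-3 + 7) + 2 = 4 + 2 = 6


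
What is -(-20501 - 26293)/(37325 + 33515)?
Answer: 2127/3220 ≈ 0.66056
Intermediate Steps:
-(-20501 - 26293)/(37325 + 33515) = -(-46794)/70840 = -1*(-2127/3220) = 2127/3220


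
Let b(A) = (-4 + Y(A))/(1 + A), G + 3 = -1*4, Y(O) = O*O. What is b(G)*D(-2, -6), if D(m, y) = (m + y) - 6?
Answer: 105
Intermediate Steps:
Y(O) = O²
D(m, y) = -6 + m + y
G = -7 (G = -3 - 1*4 = -3 - 4 = -7)
b(A) = (-4 + A²)/(1 + A)
b(G)*D(-2, -6) = ((-4 + (-7)²)/(1 - 7))*(-6 - 2 - 6) = ((-4 + 49)/(-6))*(-14) = -⅙*45*(-14) = -15/2*(-14) = 105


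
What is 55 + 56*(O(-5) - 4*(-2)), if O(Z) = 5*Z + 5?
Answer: -617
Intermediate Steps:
O(Z) = 5 + 5*Z
55 + 56*(O(-5) - 4*(-2)) = 55 + 56*((5 + 5*(-5)) - 4*(-2)) = 55 + 56*((5 - 25) + 8) = 55 + 56*(-20 + 8) = 55 + 56*(-12) = 55 - 672 = -617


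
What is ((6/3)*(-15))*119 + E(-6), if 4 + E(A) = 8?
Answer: -3566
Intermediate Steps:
E(A) = 4 (E(A) = -4 + 8 = 4)
((6/3)*(-15))*119 + E(-6) = ((6/3)*(-15))*119 + 4 = ((6*(1/3))*(-15))*119 + 4 = (2*(-15))*119 + 4 = -30*119 + 4 = -3570 + 4 = -3566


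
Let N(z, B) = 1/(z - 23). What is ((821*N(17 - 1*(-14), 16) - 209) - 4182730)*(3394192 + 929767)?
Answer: -144691303913669/8 ≈ -1.8086e+13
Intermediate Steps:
N(z, B) = 1/(-23 + z)
((821*N(17 - 1*(-14), 16) - 209) - 4182730)*(3394192 + 929767) = ((821/(-23 + (17 - 1*(-14))) - 209) - 4182730)*(3394192 + 929767) = ((821/(-23 + (17 + 14)) - 209) - 4182730)*4323959 = ((821/(-23 + 31) - 209) - 4182730)*4323959 = ((821/8 - 209) - 4182730)*4323959 = (-851/8 - 4182730)*4323959 = -33462691/8*4323959 = -144691303913669/8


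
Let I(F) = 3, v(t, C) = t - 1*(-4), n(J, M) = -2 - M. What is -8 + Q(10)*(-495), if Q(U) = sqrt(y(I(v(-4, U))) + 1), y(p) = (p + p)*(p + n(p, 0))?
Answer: -8 - 495*sqrt(7) ≈ -1317.6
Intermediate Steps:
v(t, C) = 4 + t (v(t, C) = t + 4 = 4 + t)
y(p) = 2*p*(-2 + p) (y(p) = (p + p)*(p + (-2 - 1*0)) = (2*p)*(p + (-2 + 0)) = (2*p)*(p - 2) = (2*p)*(-2 + p) = 2*p*(-2 + p))
Q(U) = sqrt(7) (Q(U) = sqrt(2*3*(-2 + 3) + 1) = sqrt(2*3*1 + 1) = sqrt(6 + 1) = sqrt(7))
-8 + Q(10)*(-495) = -8 + sqrt(7)*(-495) = -8 - 495*sqrt(7)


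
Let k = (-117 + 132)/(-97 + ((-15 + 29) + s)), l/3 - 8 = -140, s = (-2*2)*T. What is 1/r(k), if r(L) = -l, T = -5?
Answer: 1/396 ≈ 0.0025253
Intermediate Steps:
s = 20 (s = -2*2*(-5) = -4*(-5) = 20)
l = -396 (l = 24 + 3*(-140) = 24 - 420 = -396)
k = -5/21 (k = (-117 + 132)/(-97 + ((-15 + 29) + 20)) = 15/(-97 + (14 + 20)) = 15/(-97 + 34) = 15/(-63) = 15*(-1/63) = -5/21 ≈ -0.23810)
r(L) = 396 (r(L) = -1*(-396) = 396)
1/r(k) = 1/396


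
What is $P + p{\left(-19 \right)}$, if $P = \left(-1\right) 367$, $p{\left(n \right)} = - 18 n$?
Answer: $-25$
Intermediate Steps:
$P = -367$
$P + p{\left(-19 \right)} = -367 - -342 = -367 + 342 = -25$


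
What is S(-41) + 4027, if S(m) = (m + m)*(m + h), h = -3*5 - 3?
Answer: 8865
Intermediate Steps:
h = -18 (h = -15 - 3 = -18)
S(m) = 2*m*(-18 + m) (S(m) = (m + m)*(m - 18) = (2*m)*(-18 + m) = 2*m*(-18 + m))
S(-41) + 4027 = 2*(-41)*(-18 - 41) + 4027 = 2*(-41)*(-59) + 4027 = 4838 + 4027 = 8865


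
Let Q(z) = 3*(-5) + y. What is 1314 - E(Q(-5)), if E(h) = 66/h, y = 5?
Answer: 6603/5 ≈ 1320.6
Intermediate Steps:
Q(z) = -10 (Q(z) = 3*(-5) + 5 = -15 + 5 = -10)
1314 - E(Q(-5)) = 1314 - 66/(-10) = 1314 - 66*(-1)/10 = 1314 - 1*(-33/5) = 1314 + 33/5 = 6603/5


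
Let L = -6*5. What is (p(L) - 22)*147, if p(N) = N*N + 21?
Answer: 132153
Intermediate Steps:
L = -30
p(N) = 21 + N**2 (p(N) = N**2 + 21 = 21 + N**2)
(p(L) - 22)*147 = ((21 + (-30)**2) - 22)*147 = ((21 + 900) - 22)*147 = (921 - 22)*147 = 899*147 = 132153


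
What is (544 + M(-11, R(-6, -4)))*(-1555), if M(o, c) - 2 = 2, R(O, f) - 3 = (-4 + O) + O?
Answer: -852140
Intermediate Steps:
R(O, f) = -1 + 2*O (R(O, f) = 3 + ((-4 + O) + O) = 3 + (-4 + 2*O) = -1 + 2*O)
M(o, c) = 4 (M(o, c) = 2 + 2 = 4)
(544 + M(-11, R(-6, -4)))*(-1555) = (544 + 4)*(-1555) = 548*(-1555) = -852140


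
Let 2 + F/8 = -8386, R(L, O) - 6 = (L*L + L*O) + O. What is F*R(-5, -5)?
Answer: -3422304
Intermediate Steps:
R(L, O) = 6 + O + L**2 + L*O (R(L, O) = 6 + ((L*L + L*O) + O) = 6 + ((L**2 + L*O) + O) = 6 + (O + L**2 + L*O) = 6 + O + L**2 + L*O)
F = -67104 (F = -16 + 8*(-8386) = -16 - 67088 = -67104)
F*R(-5, -5) = -67104*(6 - 5 + (-5)**2 - 5*(-5)) = -67104*(6 - 5 + 25 + 25) = -67104*51 = -3422304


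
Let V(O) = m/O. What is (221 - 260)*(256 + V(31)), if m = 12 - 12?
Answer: -9984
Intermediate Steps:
m = 0
V(O) = 0 (V(O) = 0/O = 0)
(221 - 260)*(256 + V(31)) = (221 - 260)*(256 + 0) = -39*256 = -9984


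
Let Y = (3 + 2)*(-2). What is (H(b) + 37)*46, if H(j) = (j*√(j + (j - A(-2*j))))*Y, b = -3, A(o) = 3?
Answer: 1702 + 4140*I ≈ 1702.0 + 4140.0*I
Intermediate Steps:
Y = -10 (Y = 5*(-2) = -10)
H(j) = -10*j*√(-3 + 2*j) (H(j) = (j*√(j + (j - 1*3)))*(-10) = (j*√(j + (j - 3)))*(-10) = (j*√(j + (-3 + j)))*(-10) = (j*√(-3 + 2*j))*(-10) = -10*j*√(-3 + 2*j))
(H(b) + 37)*46 = (-10*(-3)*√(-3 + 2*(-3)) + 37)*46 = (-10*(-3)*√(-3 - 6) + 37)*46 = (-10*(-3)*√(-9) + 37)*46 = (-10*(-3)*3*I + 37)*46 = (90*I + 37)*46 = (37 + 90*I)*46 = 1702 + 4140*I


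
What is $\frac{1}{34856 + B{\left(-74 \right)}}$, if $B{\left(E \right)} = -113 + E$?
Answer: $\frac{1}{34669} \approx 2.8844 \cdot 10^{-5}$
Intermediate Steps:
$\frac{1}{34856 + B{\left(-74 \right)}} = \frac{1}{34856 - 187} = \frac{1}{34669}$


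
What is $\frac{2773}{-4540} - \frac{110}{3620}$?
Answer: $- \frac{526883}{821740} \approx -0.64118$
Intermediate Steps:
$\frac{2773}{-4540} - \frac{110}{3620} = 2773 \left(- \frac{1}{4540}\right) - \frac{11}{362} = - \frac{2773}{4540} - \frac{11}{362} = - \frac{526883}{821740}$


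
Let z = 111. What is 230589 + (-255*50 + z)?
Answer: 217950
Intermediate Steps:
230589 + (-255*50 + z) = 230589 + (-255*50 + 111) = 230589 + (-12750 + 111) = 230589 - 12639 = 217950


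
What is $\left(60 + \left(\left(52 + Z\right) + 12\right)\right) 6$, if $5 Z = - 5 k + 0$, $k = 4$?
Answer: $720$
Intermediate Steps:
$Z = -4$ ($Z = \frac{\left(-5\right) 4 + 0}{5} = \frac{-20 + 0}{5} = \frac{1}{5} \left(-20\right) = -4$)
$\left(60 + \left(\left(52 + Z\right) + 12\right)\right) 6 = \left(60 + \left(\left(52 - 4\right) + 12\right)\right) 6 = \left(60 + \left(48 + 12\right)\right) 6 = \left(60 + 60\right) 6 = 120 \cdot 6 = 720$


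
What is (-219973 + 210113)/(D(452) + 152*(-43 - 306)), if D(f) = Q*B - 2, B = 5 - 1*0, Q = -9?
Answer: 1972/10619 ≈ 0.18570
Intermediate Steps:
B = 5 (B = 5 + 0 = 5)
D(f) = -47 (D(f) = -9*5 - 2 = -45 - 2 = -47)
(-219973 + 210113)/(D(452) + 152*(-43 - 306)) = (-219973 + 210113)/(-47 + 152*(-43 - 306)) = -9860/(-47 + 152*(-349)) = -9860/(-47 - 53048) = -9860/(-53095) = -9860*(-1/53095) = 1972/10619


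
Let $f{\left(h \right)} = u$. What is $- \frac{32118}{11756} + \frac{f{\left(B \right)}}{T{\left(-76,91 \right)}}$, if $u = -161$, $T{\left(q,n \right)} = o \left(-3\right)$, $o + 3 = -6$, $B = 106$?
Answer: $- \frac{1379951}{158706} \approx -8.695$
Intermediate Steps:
$o = -9$ ($o = -3 - 6 = -9$)
$T{\left(q,n \right)} = 27$ ($T{\left(q,n \right)} = \left(-9\right) \left(-3\right) = 27$)
$f{\left(h \right)} = -161$
$- \frac{32118}{11756} + \frac{f{\left(B \right)}}{T{\left(-76,91 \right)}} = - \frac{32118}{11756} - \frac{161}{27} = \left(-32118\right) \frac{1}{11756} - \frac{161}{27} = - \frac{16059}{5878} - \frac{161}{27} = - \frac{1379951}{158706}$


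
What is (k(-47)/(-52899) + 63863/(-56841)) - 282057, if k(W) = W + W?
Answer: -282700467670382/1002277353 ≈ -2.8206e+5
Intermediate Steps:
k(W) = 2*W
(k(-47)/(-52899) + 63863/(-56841)) - 282057 = ((2*(-47))/(-52899) + 63863/(-56841)) - 282057 = (-94*(-1/52899) + 63863*(-1/56841)) - 282057 = (94/52899 - 63863/56841) - 282057 = -1124315261/1002277353 - 282057 = -282700467670382/1002277353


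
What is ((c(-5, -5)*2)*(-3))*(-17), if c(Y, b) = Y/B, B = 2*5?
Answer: -51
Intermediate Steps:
B = 10
c(Y, b) = Y/10
((c(-5, -5)*2)*(-3))*(-17) = ((((⅒)*(-5))*2)*(-3))*(-17) = (-½*2*(-3))*(-17) = -1*(-3)*(-17) = 3*(-17) = -51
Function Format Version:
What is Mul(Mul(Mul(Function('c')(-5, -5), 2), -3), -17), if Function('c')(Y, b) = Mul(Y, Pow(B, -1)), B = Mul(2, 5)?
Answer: -51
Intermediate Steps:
B = 10
Function('c')(Y, b) = Mul(Rational(1, 10), Y) (Function('c')(Y, b) = Mul(Y, Pow(10, -1)) = Mul(Y, Rational(1, 10)) = Mul(Rational(1, 10), Y))
Mul(Mul(Mul(Function('c')(-5, -5), 2), -3), -17) = Mul(Mul(Mul(Mul(Rational(1, 10), -5), 2), -3), -17) = Mul(Mul(Mul(Rational(-1, 2), 2), -3), -17) = Mul(Mul(-1, -3), -17) = Mul(3, -17) = -51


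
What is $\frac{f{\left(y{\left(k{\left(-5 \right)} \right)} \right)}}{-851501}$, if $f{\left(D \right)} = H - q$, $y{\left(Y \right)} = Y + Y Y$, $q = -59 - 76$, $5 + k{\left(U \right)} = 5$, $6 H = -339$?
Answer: $- \frac{157}{1703002} \approx -9.219 \cdot 10^{-5}$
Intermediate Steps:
$H = - \frac{113}{2}$ ($H = \frac{1}{6} \left(-339\right) = - \frac{113}{2} \approx -56.5$)
$k{\left(U \right)} = 0$ ($k{\left(U \right)} = -5 + 5 = 0$)
$q = -135$ ($q = -59 - 76 = -135$)
$y{\left(Y \right)} = Y + Y^{2}$
$f{\left(D \right)} = \frac{157}{2}$ ($f{\left(D \right)} = - \frac{113}{2} - -135 = - \frac{113}{2} + 135 = \frac{157}{2}$)
$\frac{f{\left(y{\left(k{\left(-5 \right)} \right)} \right)}}{-851501} = \frac{157}{2 \left(-851501\right)} = \frac{157}{2} \left(- \frac{1}{851501}\right) = - \frac{157}{1703002}$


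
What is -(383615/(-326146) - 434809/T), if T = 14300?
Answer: 73648455307/2331943900 ≈ 31.582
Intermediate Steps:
-(383615/(-326146) - 434809/T) = -(383615/(-326146) - 434809/14300) = -(383615*(-1/326146) - 434809*1/14300) = -(-383615/326146 - 434809/14300) = -1*(-73648455307/2331943900) = 73648455307/2331943900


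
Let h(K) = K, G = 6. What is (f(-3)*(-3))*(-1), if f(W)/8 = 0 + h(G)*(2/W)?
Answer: -96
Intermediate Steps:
f(W) = 96/W (f(W) = 8*(0 + 6*(2/W)) = 8*(0 + 12/W) = 8*(12/W) = 96/W)
(f(-3)*(-3))*(-1) = ((96/(-3))*(-3))*(-1) = ((96*(-⅓))*(-3))*(-1) = -32*(-3)*(-1) = 96*(-1) = -96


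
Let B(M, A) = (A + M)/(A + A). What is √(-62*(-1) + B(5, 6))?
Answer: √2265/6 ≈ 7.9320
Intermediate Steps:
B(M, A) = (A + M)/(2*A) (B(M, A) = (A + M)/((2*A)) = (A + M)*(1/(2*A)) = (A + M)/(2*A))
√(-62*(-1) + B(5, 6)) = √(-62*(-1) + (½)*(6 + 5)/6) = √(62 + (½)*(⅙)*11) = √(62 + 11/12) = √(755/12) = √2265/6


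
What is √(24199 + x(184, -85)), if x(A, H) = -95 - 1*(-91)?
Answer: √24195 ≈ 155.55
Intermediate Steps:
x(A, H) = -4 (x(A, H) = -95 + 91 = -4)
√(24199 + x(184, -85)) = √(24199 - 4) = √24195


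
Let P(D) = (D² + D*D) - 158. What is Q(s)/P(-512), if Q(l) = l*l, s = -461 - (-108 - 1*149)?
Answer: 6936/87355 ≈ 0.079400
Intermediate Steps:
P(D) = -158 + 2*D² (P(D) = (D² + D²) - 158 = 2*D² - 158 = -158 + 2*D²)
s = -204 (s = -461 - (-108 - 149) = -461 - 1*(-257) = -461 + 257 = -204)
Q(l) = l²
Q(s)/P(-512) = (-204)²/(-158 + 2*(-512)²) = 41616/(-158 + 2*262144) = 41616/(-158 + 524288) = 41616/524130 = 41616*(1/524130) = 6936/87355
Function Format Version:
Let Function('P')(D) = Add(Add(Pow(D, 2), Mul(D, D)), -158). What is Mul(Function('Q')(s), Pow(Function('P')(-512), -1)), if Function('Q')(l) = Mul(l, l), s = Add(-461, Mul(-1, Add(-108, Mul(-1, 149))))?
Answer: Rational(6936, 87355) ≈ 0.079400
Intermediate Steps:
Function('P')(D) = Add(-158, Mul(2, Pow(D, 2))) (Function('P')(D) = Add(Add(Pow(D, 2), Pow(D, 2)), -158) = Add(Mul(2, Pow(D, 2)), -158) = Add(-158, Mul(2, Pow(D, 2))))
s = -204 (s = Add(-461, Mul(-1, Add(-108, -149))) = Add(-461, Mul(-1, -257)) = Add(-461, 257) = -204)
Function('Q')(l) = Pow(l, 2)
Mul(Function('Q')(s), Pow(Function('P')(-512), -1)) = Mul(Pow(-204, 2), Pow(Add(-158, Mul(2, Pow(-512, 2))), -1)) = Mul(41616, Pow(Add(-158, Mul(2, 262144)), -1)) = Mul(41616, Pow(Add(-158, 524288), -1)) = Mul(41616, Pow(524130, -1)) = Mul(41616, Rational(1, 524130)) = Rational(6936, 87355)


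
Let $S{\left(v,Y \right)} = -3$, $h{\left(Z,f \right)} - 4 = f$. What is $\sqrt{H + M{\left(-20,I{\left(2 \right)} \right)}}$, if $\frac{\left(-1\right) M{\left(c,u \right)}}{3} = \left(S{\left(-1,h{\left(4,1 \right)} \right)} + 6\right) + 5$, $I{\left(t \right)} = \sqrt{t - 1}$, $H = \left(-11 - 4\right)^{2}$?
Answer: $\sqrt{201} \approx 14.177$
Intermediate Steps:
$h{\left(Z,f \right)} = 4 + f$
$H = 225$ ($H = \left(-15\right)^{2} = 225$)
$I{\left(t \right)} = \sqrt{-1 + t}$ ($I{\left(t \right)} = \sqrt{t + \left(-2 + 1\right)} = \sqrt{t - 1} = \sqrt{-1 + t}$)
$M{\left(c,u \right)} = -24$ ($M{\left(c,u \right)} = - 3 \left(\left(-3 + 6\right) + 5\right) = - 3 \left(3 + 5\right) = \left(-3\right) 8 = -24$)
$\sqrt{H + M{\left(-20,I{\left(2 \right)} \right)}} = \sqrt{225 - 24} = \sqrt{201}$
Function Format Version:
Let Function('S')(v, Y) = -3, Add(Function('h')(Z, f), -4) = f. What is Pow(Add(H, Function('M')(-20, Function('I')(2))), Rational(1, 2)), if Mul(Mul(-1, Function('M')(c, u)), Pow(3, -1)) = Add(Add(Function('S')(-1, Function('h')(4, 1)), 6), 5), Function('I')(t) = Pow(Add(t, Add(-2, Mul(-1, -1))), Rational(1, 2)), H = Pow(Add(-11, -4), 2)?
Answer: Pow(201, Rational(1, 2)) ≈ 14.177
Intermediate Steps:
Function('h')(Z, f) = Add(4, f)
H = 225 (H = Pow(-15, 2) = 225)
Function('I')(t) = Pow(Add(-1, t), Rational(1, 2)) (Function('I')(t) = Pow(Add(t, Add(-2, 1)), Rational(1, 2)) = Pow(Add(t, -1), Rational(1, 2)) = Pow(Add(-1, t), Rational(1, 2)))
Function('M')(c, u) = -24 (Function('M')(c, u) = Mul(-3, Add(Add(-3, 6), 5)) = Mul(-3, Add(3, 5)) = Mul(-3, 8) = -24)
Pow(Add(H, Function('M')(-20, Function('I')(2))), Rational(1, 2)) = Pow(Add(225, -24), Rational(1, 2)) = Pow(201, Rational(1, 2))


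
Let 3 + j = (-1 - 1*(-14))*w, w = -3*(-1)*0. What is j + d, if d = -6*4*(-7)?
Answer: 165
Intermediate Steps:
w = 0 (w = 3*0 = 0)
d = 168 (d = -24*(-7) = 168)
j = -3 (j = -3 + (-1 - 1*(-14))*0 = -3 + (-1 + 14)*0 = -3 + 13*0 = -3 + 0 = -3)
j + d = -3 + 168 = 165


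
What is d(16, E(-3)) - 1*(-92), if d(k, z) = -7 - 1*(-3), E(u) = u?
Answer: 88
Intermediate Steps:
d(k, z) = -4 (d(k, z) = -7 + 3 = -4)
d(16, E(-3)) - 1*(-92) = -4 - 1*(-92) = -4 + 92 = 88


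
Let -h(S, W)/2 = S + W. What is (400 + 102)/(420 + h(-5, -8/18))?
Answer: 2259/1939 ≈ 1.1650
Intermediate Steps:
h(S, W) = -2*S - 2*W (h(S, W) = -2*(S + W) = -2*S - 2*W)
(400 + 102)/(420 + h(-5, -8/18)) = (400 + 102)/(420 + (-2*(-5) - (-16)/18)) = 502/(420 + (10 - (-16)/18)) = 502/(420 + (10 - 2*(-4/9))) = 502/(420 + (10 + 8/9)) = 502/(420 + 98/9) = 502/(3878/9) = 502*(9/3878) = 2259/1939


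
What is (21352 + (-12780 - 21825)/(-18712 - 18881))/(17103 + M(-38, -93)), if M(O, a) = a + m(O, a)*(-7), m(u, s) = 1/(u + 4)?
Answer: 3032499066/2415755419 ≈ 1.2553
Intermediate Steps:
m(u, s) = 1/(4 + u)
M(O, a) = a - 7/(4 + O)
(21352 + (-12780 - 21825)/(-18712 - 18881))/(17103 + M(-38, -93)) = (21352 + (-12780 - 21825)/(-18712 - 18881))/(17103 + (-7 - 93*(4 - 38))/(4 - 38)) = (21352 - 34605/(-37593))/(17103 + (-7 - 93*(-34))/(-34)) = (21352 - 34605*(-1/37593))/(17103 - (-7 + 3162)/34) = (21352 + 3845/4177)/(17103 - 1/34*3155) = 89191149/(4177*(17103 - 3155/34)) = 89191149/(4177*(578347/34)) = (89191149/4177)*(34/578347) = 3032499066/2415755419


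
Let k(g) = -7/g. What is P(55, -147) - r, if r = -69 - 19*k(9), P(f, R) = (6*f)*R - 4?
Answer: -436138/9 ≈ -48460.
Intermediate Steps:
P(f, R) = -4 + 6*R*f (P(f, R) = 6*R*f - 4 = -4 + 6*R*f)
r = -488/9 (r = -69 - (-133)/9 = -69 - 19*(-7/9) = -69 + 133/9 = -488/9 ≈ -54.222)
P(55, -147) - r = (-4 + 6*(-147)*55) - 1*(-488/9) = (-4 - 48510) + 488/9 = -48514 + 488/9 = -436138/9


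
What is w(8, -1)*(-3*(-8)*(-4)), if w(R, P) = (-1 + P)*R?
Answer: 1536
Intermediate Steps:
w(R, P) = R*(-1 + P)
w(8, -1)*(-3*(-8)*(-4)) = (8*(-1 - 1))*(-3*(-8)*(-4)) = (8*(-2))*(24*(-4)) = -16*(-96) = 1536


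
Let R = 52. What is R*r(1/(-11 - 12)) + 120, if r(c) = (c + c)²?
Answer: 63688/529 ≈ 120.39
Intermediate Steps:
r(c) = 4*c² (r(c) = (2*c)² = 4*c²)
R*r(1/(-11 - 12)) + 120 = 52*(4*(1/(-11 - 12))²) + 120 = 52*(4*(1/(-23))²) + 120 = 52*(4*(-1/23)²) + 120 = 52*(4*(1/529)) + 120 = 52*(4/529) + 120 = 208/529 + 120 = 63688/529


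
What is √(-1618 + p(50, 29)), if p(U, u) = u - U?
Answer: I*√1639 ≈ 40.485*I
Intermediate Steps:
√(-1618 + p(50, 29)) = √(-1618 + (29 - 1*50)) = √(-1618 + (29 - 50)) = √(-1618 - 21) = √(-1639) = I*√1639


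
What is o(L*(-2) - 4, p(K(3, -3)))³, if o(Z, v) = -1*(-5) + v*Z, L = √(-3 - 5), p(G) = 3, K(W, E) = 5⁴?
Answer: 5705 + 1692*I*√2 ≈ 5705.0 + 2392.8*I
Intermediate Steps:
K(W, E) = 625
L = 2*I*√2 (L = √(-8) = 2*I*√2 ≈ 2.8284*I)
o(Z, v) = 5 + Z*v
o(L*(-2) - 4, p(K(3, -3)))³ = (5 + ((2*I*√2)*(-2) - 4)*3)³ = (5 + (-4*I*√2 - 4)*3)³ = (5 + (-4 - 4*I*√2)*3)³ = (5 + (-12 - 12*I*√2))³ = (-7 - 12*I*√2)³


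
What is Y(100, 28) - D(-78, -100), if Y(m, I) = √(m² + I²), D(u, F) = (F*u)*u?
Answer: 608400 + 4*√674 ≈ 6.0850e+5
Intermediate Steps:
D(u, F) = F*u²
Y(m, I) = √(I² + m²)
Y(100, 28) - D(-78, -100) = √(28² + 100²) - (-100)*(-78)² = √(784 + 10000) - (-100)*6084 = √10784 - 1*(-608400) = 4*√674 + 608400 = 608400 + 4*√674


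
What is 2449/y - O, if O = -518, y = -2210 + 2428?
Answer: 115373/218 ≈ 529.23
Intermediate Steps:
y = 218
2449/y - O = 2449/218 - 1*(-518) = 2449*(1/218) + 518 = 2449/218 + 518 = 115373/218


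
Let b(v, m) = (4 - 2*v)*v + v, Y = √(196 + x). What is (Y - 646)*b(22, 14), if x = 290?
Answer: 554268 - 7722*√6 ≈ 5.3535e+5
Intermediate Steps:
Y = 9*√6 (Y = √(196 + 290) = √486 = 9*√6 ≈ 22.045)
b(v, m) = v + v*(4 - 2*v) (b(v, m) = v*(4 - 2*v) + v = v + v*(4 - 2*v))
(Y - 646)*b(22, 14) = (9*√6 - 646)*(22*(5 - 2*22)) = (-646 + 9*√6)*(22*(5 - 44)) = (-646 + 9*√6)*(22*(-39)) = (-646 + 9*√6)*(-858) = 554268 - 7722*√6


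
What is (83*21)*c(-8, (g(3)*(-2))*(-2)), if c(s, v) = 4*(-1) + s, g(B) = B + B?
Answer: -20916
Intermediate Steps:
g(B) = 2*B
c(s, v) = -4 + s
(83*21)*c(-8, (g(3)*(-2))*(-2)) = (83*21)*(-4 - 8) = 1743*(-12) = -20916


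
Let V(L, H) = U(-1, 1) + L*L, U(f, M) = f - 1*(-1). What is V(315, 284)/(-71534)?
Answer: -99225/71534 ≈ -1.3871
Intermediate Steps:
U(f, M) = 1 + f (U(f, M) = f + 1 = 1 + f)
V(L, H) = L² (V(L, H) = (1 - 1) + L*L = 0 + L² = L²)
V(315, 284)/(-71534) = 315²/(-71534) = 99225*(-1/71534) = -99225/71534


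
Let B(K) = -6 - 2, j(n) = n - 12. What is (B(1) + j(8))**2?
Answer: 144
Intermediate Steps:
j(n) = -12 + n
B(K) = -8
(B(1) + j(8))**2 = (-8 + (-12 + 8))**2 = (-8 - 4)**2 = (-12)**2 = 144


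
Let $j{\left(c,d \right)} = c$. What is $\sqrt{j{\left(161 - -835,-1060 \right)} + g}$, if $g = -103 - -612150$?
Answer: $\sqrt{613043} \approx 782.97$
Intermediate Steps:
$g = 612047$ ($g = -103 + 612150 = 612047$)
$\sqrt{j{\left(161 - -835,-1060 \right)} + g} = \sqrt{\left(161 - -835\right) + 612047} = \sqrt{\left(161 + 835\right) + 612047} = \sqrt{996 + 612047} = \sqrt{613043}$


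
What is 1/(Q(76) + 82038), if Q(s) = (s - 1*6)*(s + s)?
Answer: 1/92678 ≈ 1.0790e-5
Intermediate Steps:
Q(s) = 2*s*(-6 + s) (Q(s) = (s - 6)*(2*s) = (-6 + s)*(2*s) = 2*s*(-6 + s))
1/(Q(76) + 82038) = 1/(2*76*(-6 + 76) + 82038) = 1/(2*76*70 + 82038) = 1/(10640 + 82038) = 1/92678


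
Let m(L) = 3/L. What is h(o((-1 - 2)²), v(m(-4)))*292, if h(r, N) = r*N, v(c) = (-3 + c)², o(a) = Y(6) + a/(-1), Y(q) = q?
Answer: -49275/4 ≈ -12319.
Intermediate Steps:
o(a) = 6 - a (o(a) = 6 + a/(-1) = 6 + a*(-1) = 6 - a)
h(r, N) = N*r
h(o((-1 - 2)²), v(m(-4)))*292 = ((-3 + 3/(-4))²*(6 - (-1 - 2)²))*292 = ((-3 + 3*(-¼))²*(6 - 1*(-3)²))*292 = ((-3 - ¾)²*(6 - 1*9))*292 = ((-15/4)²*(6 - 9))*292 = ((225/16)*(-3))*292 = -675/16*292 = -49275/4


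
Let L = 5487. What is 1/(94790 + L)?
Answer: 1/100277 ≈ 9.9724e-6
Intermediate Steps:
1/(94790 + L) = 1/(94790 + 5487) = 1/100277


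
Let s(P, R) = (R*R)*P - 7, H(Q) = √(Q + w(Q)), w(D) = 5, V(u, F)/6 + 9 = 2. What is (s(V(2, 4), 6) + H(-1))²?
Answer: 2301289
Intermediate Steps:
V(u, F) = -42 (V(u, F) = -54 + 6*2 = -54 + 12 = -42)
H(Q) = √(5 + Q) (H(Q) = √(Q + 5) = √(5 + Q))
s(P, R) = -7 + P*R² (s(P, R) = R²*P - 7 = P*R² - 7 = -7 + P*R²)
(s(V(2, 4), 6) + H(-1))² = ((-7 - 42*6²) + √(5 - 1))² = ((-7 - 42*36) + √4)² = ((-7 - 1512) + 2)² = (-1519 + 2)² = (-1517)² = 2301289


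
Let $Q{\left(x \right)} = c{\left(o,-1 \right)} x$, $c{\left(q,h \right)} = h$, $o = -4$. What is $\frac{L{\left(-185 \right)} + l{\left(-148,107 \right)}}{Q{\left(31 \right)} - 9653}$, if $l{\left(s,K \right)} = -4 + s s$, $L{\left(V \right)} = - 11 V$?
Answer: $- \frac{23935}{9684} \approx -2.4716$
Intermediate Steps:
$l{\left(s,K \right)} = -4 + s^{2}$
$Q{\left(x \right)} = - x$
$\frac{L{\left(-185 \right)} + l{\left(-148,107 \right)}}{Q{\left(31 \right)} - 9653} = \frac{\left(-11\right) \left(-185\right) - \left(4 - \left(-148\right)^{2}\right)}{\left(-1\right) 31 - 9653} = \frac{2035 + \left(-4 + 21904\right)}{-31 - 9653} = \frac{2035 + 21900}{-9684} = 23935 \left(- \frac{1}{9684}\right) = - \frac{23935}{9684}$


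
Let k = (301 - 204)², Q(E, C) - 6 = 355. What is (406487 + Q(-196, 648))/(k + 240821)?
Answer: 67808/41705 ≈ 1.6259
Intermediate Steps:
Q(E, C) = 361 (Q(E, C) = 6 + 355 = 361)
k = 9409 (k = 97² = 9409)
(406487 + Q(-196, 648))/(k + 240821) = (406487 + 361)/(9409 + 240821) = 406848/250230 = 406848*(1/250230) = 67808/41705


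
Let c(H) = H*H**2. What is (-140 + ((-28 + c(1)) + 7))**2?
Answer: 25600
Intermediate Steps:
c(H) = H**3
(-140 + ((-28 + c(1)) + 7))**2 = (-140 + ((-28 + 1**3) + 7))**2 = (-140 + ((-28 + 1) + 7))**2 = (-140 + (-27 + 7))**2 = (-140 - 20)**2 = (-160)**2 = 25600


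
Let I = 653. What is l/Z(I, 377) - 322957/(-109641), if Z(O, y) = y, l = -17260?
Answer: -1770648871/41334657 ≈ -42.837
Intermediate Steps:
l/Z(I, 377) - 322957/(-109641) = -17260/377 - 322957/(-109641) = -17260*1/377 - 322957*(-1/109641) = -17260/377 + 322957/109641 = -1770648871/41334657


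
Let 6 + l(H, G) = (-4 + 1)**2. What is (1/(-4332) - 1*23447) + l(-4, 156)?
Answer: -101559409/4332 ≈ -23444.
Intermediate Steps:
l(H, G) = 3 (l(H, G) = -6 + (-4 + 1)**2 = -6 + (-3)**2 = -6 + 9 = 3)
(1/(-4332) - 1*23447) + l(-4, 156) = (1/(-4332) - 1*23447) + 3 = (-1/4332 - 23447) + 3 = -101572405/4332 + 3 = -101559409/4332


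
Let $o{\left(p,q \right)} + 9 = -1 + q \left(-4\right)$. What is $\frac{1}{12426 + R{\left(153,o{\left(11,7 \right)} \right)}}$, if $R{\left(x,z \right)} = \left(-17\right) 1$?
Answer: $\frac{1}{12409} \approx 8.0587 \cdot 10^{-5}$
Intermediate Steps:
$o{\left(p,q \right)} = -10 - 4 q$ ($o{\left(p,q \right)} = -9 + \left(-1 + q \left(-4\right)\right) = -9 - \left(1 + 4 q\right) = -10 - 4 q$)
$R{\left(x,z \right)} = -17$
$\frac{1}{12426 + R{\left(153,o{\left(11,7 \right)} \right)}} = \frac{1}{12426 - 17} = \frac{1}{12409}$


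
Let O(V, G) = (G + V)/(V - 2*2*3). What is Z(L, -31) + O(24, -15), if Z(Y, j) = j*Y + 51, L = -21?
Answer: 2811/4 ≈ 702.75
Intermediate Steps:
O(V, G) = (G + V)/(-12 + V) (O(V, G) = (G + V)/(V - 4*3) = (G + V)/(V - 12) = (G + V)/(-12 + V))
Z(Y, j) = 51 + Y*j (Z(Y, j) = Y*j + 51 = 51 + Y*j)
Z(L, -31) + O(24, -15) = (51 - 21*(-31)) + (-15 + 24)/(-12 + 24) = (51 + 651) + 9/12 = 702 + (1/12)*9 = 702 + ¾ = 2811/4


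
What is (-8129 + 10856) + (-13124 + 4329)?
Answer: -6068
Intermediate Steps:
(-8129 + 10856) + (-13124 + 4329) = 2727 - 8795 = -6068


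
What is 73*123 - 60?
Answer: 8919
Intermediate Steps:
73*123 - 60 = 8979 - 60 = 8919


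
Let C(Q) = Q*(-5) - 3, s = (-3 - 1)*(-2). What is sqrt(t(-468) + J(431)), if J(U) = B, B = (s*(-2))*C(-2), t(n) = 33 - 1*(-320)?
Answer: sqrt(241) ≈ 15.524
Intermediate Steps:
s = 8 (s = -4*(-2) = 8)
C(Q) = -3 - 5*Q (C(Q) = -5*Q - 3 = -3 - 5*Q)
t(n) = 353 (t(n) = 33 + 320 = 353)
B = -112 (B = (8*(-2))*(-3 - 5*(-2)) = -16*(-3 + 10) = -16*7 = -112)
J(U) = -112
sqrt(t(-468) + J(431)) = sqrt(353 - 112) = sqrt(241)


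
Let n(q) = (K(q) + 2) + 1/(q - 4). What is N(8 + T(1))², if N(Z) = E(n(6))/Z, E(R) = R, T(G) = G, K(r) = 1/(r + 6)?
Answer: 961/11664 ≈ 0.082390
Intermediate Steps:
K(r) = 1/(6 + r)
n(q) = 2 + 1/(-4 + q) + 1/(6 + q) (n(q) = (1/(6 + q) + 2) + 1/(q - 4) = (2 + 1/(6 + q)) + 1/(-4 + q) = 2 + 1/(-4 + q) + 1/(6 + q))
N(Z) = 31/(12*Z) (N(Z) = ((-4 + 6 + (-7 + 2*6)*(6 + 6))/((-4 + 6)*(6 + 6)))/Z = ((-4 + 6 + (-7 + 12)*12)/(2*12))/Z = ((½)*(1/12)*(-4 + 6 + 5*12))/Z = ((½)*(1/12)*(-4 + 6 + 60))/Z = ((½)*(1/12)*62)/Z = 31/(12*Z))
N(8 + T(1))² = (31/(12*(8 + 1)))² = ((31/12)/9)² = ((31/12)*(⅑))² = (31/108)² = 961/11664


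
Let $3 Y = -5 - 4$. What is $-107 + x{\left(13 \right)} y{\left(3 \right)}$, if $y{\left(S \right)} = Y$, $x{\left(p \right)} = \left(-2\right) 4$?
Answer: $-83$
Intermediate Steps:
$x{\left(p \right)} = -8$
$Y = -3$ ($Y = \frac{-5 - 4}{3} = \frac{1}{3} \left(-9\right) = -3$)
$y{\left(S \right)} = -3$
$-107 + x{\left(13 \right)} y{\left(3 \right)} = -107 - -24 = -107 + 24 = -83$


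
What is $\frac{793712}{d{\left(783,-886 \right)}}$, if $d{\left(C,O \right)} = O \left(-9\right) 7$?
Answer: $\frac{396856}{27909} \approx 14.22$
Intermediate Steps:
$d{\left(C,O \right)} = - 63 O$ ($d{\left(C,O \right)} = - 9 O 7 = - 63 O$)
$\frac{793712}{d{\left(783,-886 \right)}} = \frac{793712}{\left(-63\right) \left(-886\right)} = \frac{793712}{55818} = 793712 \cdot \frac{1}{55818} = \frac{396856}{27909}$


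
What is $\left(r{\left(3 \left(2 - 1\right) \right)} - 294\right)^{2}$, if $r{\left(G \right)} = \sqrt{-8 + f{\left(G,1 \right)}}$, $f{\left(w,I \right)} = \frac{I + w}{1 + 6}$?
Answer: $\frac{605000}{7} - 168 i \sqrt{91} \approx 86429.0 - 1602.6 i$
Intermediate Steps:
$f{\left(w,I \right)} = \frac{I}{7} + \frac{w}{7}$ ($f{\left(w,I \right)} = \frac{I + w}{7} = \left(I + w\right) \frac{1}{7} = \frac{I}{7} + \frac{w}{7}$)
$r{\left(G \right)} = \sqrt{- \frac{55}{7} + \frac{G}{7}}$ ($r{\left(G \right)} = \sqrt{-8 + \left(\frac{1}{7} \cdot 1 + \frac{G}{7}\right)} = \sqrt{-8 + \left(\frac{1}{7} + \frac{G}{7}\right)} = \sqrt{- \frac{55}{7} + \frac{G}{7}}$)
$\left(r{\left(3 \left(2 - 1\right) \right)} - 294\right)^{2} = \left(\frac{\sqrt{-385 + 7 \cdot 3 \left(2 - 1\right)}}{7} - 294\right)^{2} = \left(\frac{\sqrt{-385 + 7 \cdot 3 \cdot 1}}{7} - 294\right)^{2} = \left(\frac{\sqrt{-385 + 7 \cdot 3}}{7} - 294\right)^{2} = \left(\frac{\sqrt{-385 + 21}}{7} - 294\right)^{2} = \left(\frac{\sqrt{-364}}{7} - 294\right)^{2} = \left(\frac{2 i \sqrt{91}}{7} - 294\right)^{2} = \left(-294 + \frac{2 i \sqrt{91}}{7}\right)^{2}$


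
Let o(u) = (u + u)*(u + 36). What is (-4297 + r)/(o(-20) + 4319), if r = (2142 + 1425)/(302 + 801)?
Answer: -4736024/4057937 ≈ -1.1671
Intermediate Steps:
r = 3567/1103 ≈ 3.2339
o(u) = 2*u*(36 + u) (o(u) = (2*u)*(36 + u) = 2*u*(36 + u))
(-4297 + r)/(o(-20) + 4319) = (-4297 + 3567/1103)/(2*(-20)*(36 - 20) + 4319) = -4736024/(1103*(2*(-20)*16 + 4319)) = -4736024/(1103*(-640 + 4319)) = -4736024/1103/3679 = -4736024/1103*1/3679 = -4736024/4057937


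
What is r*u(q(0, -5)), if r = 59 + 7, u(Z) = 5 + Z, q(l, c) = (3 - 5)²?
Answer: 594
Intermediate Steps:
q(l, c) = 4 (q(l, c) = (-2)² = 4)
r = 66
r*u(q(0, -5)) = 66*(5 + 4) = 66*9 = 594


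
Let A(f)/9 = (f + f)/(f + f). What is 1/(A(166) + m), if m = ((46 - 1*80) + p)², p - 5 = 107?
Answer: 1/6093 ≈ 0.00016412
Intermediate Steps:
p = 112 (p = 5 + 107 = 112)
A(f) = 9 (A(f) = 9*((f + f)/(f + f)) = 9*((2*f)/((2*f))) = 9*((2*f)*(1/(2*f))) = 9*1 = 9)
m = 6084 (m = ((46 - 1*80) + 112)² = ((46 - 80) + 112)² = (-34 + 112)² = 78² = 6084)
1/(A(166) + m) = 1/(9 + 6084) = 1/6093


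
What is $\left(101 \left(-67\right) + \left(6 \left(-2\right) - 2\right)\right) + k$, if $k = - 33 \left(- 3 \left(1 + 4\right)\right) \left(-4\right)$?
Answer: $-8761$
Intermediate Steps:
$k = -1980$ ($k = - 33 \left(\left(-3\right) 5\right) \left(-4\right) = \left(-33\right) \left(-15\right) \left(-4\right) = 495 \left(-4\right) = -1980$)
$\left(101 \left(-67\right) + \left(6 \left(-2\right) - 2\right)\right) + k = \left(101 \left(-67\right) + \left(6 \left(-2\right) - 2\right)\right) - 1980 = \left(-6767 - 14\right) - 1980 = -6781 - 1980 = -8761$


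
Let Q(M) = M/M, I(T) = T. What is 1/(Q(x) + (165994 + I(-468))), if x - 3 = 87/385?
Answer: 1/165527 ≈ 6.0413e-6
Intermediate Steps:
x = 1242/385 (x = 3 + 87/385 = 1242/385 ≈ 3.2260)
Q(M) = 1
1/(Q(x) + (165994 + I(-468))) = 1/(1 + (165994 - 468)) = 1/(1 + 165526) = 1/165527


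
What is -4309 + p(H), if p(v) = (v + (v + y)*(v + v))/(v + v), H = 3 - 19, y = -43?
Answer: -8735/2 ≈ -4367.5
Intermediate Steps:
H = -16
p(v) = (v + 2*v*(-43 + v))/(2*v) (p(v) = (v + (v - 43)*(v + v))/(v + v) = (v + (-43 + v)*(2*v))/((2*v)) = (v + 2*v*(-43 + v))*(1/(2*v)) = (v + 2*v*(-43 + v))/(2*v))
-4309 + p(H) = -4309 + (-85/2 - 16) = -4309 - 117/2 = -8735/2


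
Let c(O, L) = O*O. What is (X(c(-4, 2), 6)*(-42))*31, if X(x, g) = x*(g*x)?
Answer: -1999872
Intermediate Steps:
c(O, L) = O**2
X(x, g) = g*x**2
(X(c(-4, 2), 6)*(-42))*31 = ((6*((-4)**2)**2)*(-42))*31 = ((6*16**2)*(-42))*31 = ((6*256)*(-42))*31 = (1536*(-42))*31 = -64512*31 = -1999872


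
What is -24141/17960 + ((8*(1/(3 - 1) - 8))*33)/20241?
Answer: -58244309/40392040 ≈ -1.4420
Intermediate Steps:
-24141/17960 + ((8*(1/(3 - 1) - 8))*33)/20241 = -24141*1/17960 + ((8*(1/2 - 8))*33)*(1/20241) = -24141/17960 + ((8*(½ - 8))*33)*(1/20241) = -24141/17960 + ((8*(-15/2))*33)*(1/20241) = -24141/17960 - 60*33*(1/20241) = -24141/17960 - 1980*1/20241 = -24141/17960 - 220/2249 = -58244309/40392040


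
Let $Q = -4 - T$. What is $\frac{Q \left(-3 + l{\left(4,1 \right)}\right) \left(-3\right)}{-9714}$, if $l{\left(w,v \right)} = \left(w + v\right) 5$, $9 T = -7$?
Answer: $- \frac{319}{14571} \approx -0.021893$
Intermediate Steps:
$T = - \frac{7}{9}$ ($T = \frac{1}{9} \left(-7\right) = - \frac{7}{9} \approx -0.77778$)
$l{\left(w,v \right)} = 5 v + 5 w$ ($l{\left(w,v \right)} = \left(v + w\right) 5 = 5 v + 5 w$)
$Q = - \frac{29}{9}$ ($Q = -4 - - \frac{7}{9} = -4 + \frac{7}{9} = - \frac{29}{9} \approx -3.2222$)
$\frac{Q \left(-3 + l{\left(4,1 \right)}\right) \left(-3\right)}{-9714} = \frac{\left(- \frac{29}{9}\right) \left(-3 + \left(5 \cdot 1 + 5 \cdot 4\right)\right) \left(-3\right)}{-9714} = - \frac{29 \left(-3 + \left(5 + 20\right)\right) \left(-3\right)}{9} \left(- \frac{1}{9714}\right) = - \frac{29 \left(-3 + 25\right) \left(-3\right)}{9} \left(- \frac{1}{9714}\right) = - \frac{29 \cdot 22 \left(-3\right)}{9} \left(- \frac{1}{9714}\right) = \left(- \frac{29}{9}\right) \left(-66\right) \left(- \frac{1}{9714}\right) = \frac{638}{3} \left(- \frac{1}{9714}\right) = - \frac{319}{14571}$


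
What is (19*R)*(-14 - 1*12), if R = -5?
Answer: 2470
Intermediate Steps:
(19*R)*(-14 - 1*12) = (19*(-5))*(-14 - 1*12) = -95*(-14 - 12) = -95*(-26) = 2470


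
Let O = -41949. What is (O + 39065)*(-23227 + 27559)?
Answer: -12493488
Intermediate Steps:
(O + 39065)*(-23227 + 27559) = (-41949 + 39065)*(-23227 + 27559) = -2884*4332 = -12493488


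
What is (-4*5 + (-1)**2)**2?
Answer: 361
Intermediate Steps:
(-4*5 + (-1)**2)**2 = (-20 + 1)**2 = (-19)**2 = 361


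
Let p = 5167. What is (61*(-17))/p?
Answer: -1037/5167 ≈ -0.20070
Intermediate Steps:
(61*(-17))/p = (61*(-17))/5167 = -1037*1/5167 = -1037/5167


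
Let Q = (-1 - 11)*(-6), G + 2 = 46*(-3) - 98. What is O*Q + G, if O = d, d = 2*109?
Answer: 15458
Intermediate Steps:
d = 218
G = -238 (G = -2 + (46*(-3) - 98) = -2 + (-138 - 98) = -2 - 236 = -238)
O = 218
Q = 72 (Q = -12*(-6) = 72)
O*Q + G = 218*72 - 238 = 15696 - 238 = 15458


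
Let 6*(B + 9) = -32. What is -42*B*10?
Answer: 6020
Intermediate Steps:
B = -43/3 (B = -9 + (1/6)*(-32) = -9 - 16/3 = -43/3 ≈ -14.333)
-42*B*10 = -42*(-43/3)*10 = 602*10 = 6020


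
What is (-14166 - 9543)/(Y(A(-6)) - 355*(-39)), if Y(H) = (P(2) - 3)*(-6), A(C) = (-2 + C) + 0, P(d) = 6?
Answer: -7903/4609 ≈ -1.7147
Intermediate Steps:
A(C) = -2 + C
Y(H) = -18 (Y(H) = (6 - 3)*(-6) = 3*(-6) = -18)
(-14166 - 9543)/(Y(A(-6)) - 355*(-39)) = (-14166 - 9543)/(-18 - 355*(-39)) = -23709/(-18 + 13845) = -23709/13827 = -23709*1/13827 = -7903/4609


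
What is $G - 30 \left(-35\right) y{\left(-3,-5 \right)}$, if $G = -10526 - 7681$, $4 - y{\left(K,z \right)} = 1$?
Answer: $-15057$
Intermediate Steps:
$y{\left(K,z \right)} = 3$ ($y{\left(K,z \right)} = 4 - 1 = 3$)
$G = -18207$
$G - 30 \left(-35\right) y{\left(-3,-5 \right)} = -18207 - 30 \left(-35\right) 3 = -18207 - \left(-1050\right) 3 = -18207 - -3150 = -18207 + 3150 = -15057$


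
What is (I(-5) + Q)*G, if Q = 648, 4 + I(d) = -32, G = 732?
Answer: 447984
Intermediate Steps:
I(d) = -36 (I(d) = -4 - 32 = -36)
(I(-5) + Q)*G = (-36 + 648)*732 = 612*732 = 447984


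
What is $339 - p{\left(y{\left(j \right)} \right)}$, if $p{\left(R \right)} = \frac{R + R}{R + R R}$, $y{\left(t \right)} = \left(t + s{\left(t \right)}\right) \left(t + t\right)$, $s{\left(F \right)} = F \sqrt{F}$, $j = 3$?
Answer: $\frac{207167}{611} - \frac{36 \sqrt{3}}{611} \approx 338.96$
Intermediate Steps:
$s{\left(F \right)} = F^{\frac{3}{2}}$
$y{\left(t \right)} = 2 t \left(t + t^{\frac{3}{2}}\right)$ ($y{\left(t \right)} = \left(t + t^{\frac{3}{2}}\right) \left(t + t\right) = \left(t + t^{\frac{3}{2}}\right) 2 t = 2 t \left(t + t^{\frac{3}{2}}\right)$)
$p{\left(R \right)} = \frac{2 R}{R + R^{2}}$
$339 - p{\left(y{\left(j \right)} \right)} = 339 - \frac{2}{1 + 2 \cdot 3 \left(3 + 3^{\frac{3}{2}}\right)} = 339 - \frac{2}{1 + 2 \cdot 3 \left(3 + 3 \sqrt{3}\right)} = 339 - \frac{2}{1 + \left(18 + 18 \sqrt{3}\right)} = 339 - \frac{2}{19 + 18 \sqrt{3}}$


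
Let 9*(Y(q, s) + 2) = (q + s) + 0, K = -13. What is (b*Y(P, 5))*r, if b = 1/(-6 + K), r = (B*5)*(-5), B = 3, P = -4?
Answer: -425/57 ≈ -7.4561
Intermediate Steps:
r = -75 (r = (3*5)*(-5) = 15*(-5) = -75)
b = -1/19 (b = 1/(-6 - 13) = 1/(-19) = -1/19 ≈ -0.052632)
Y(q, s) = -2 + q/9 + s/9 (Y(q, s) = -2 + ((q + s) + 0)/9 = -2 + (q + s)/9 = -2 + (q/9 + s/9) = -2 + q/9 + s/9)
(b*Y(P, 5))*r = -(-2 + (1/9)*(-4) + (1/9)*5)/19*(-75) = -(-2 - 4/9 + 5/9)/19*(-75) = -1/19*(-17/9)*(-75) = (17/171)*(-75) = -425/57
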